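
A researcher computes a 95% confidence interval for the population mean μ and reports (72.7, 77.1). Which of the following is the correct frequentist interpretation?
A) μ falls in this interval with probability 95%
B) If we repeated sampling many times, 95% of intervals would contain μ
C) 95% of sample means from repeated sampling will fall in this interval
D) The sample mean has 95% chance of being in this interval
B

A) Wrong — μ is fixed; the randomness lives in the interval, not in μ.
B) Correct — this is the frequentist long-run coverage interpretation.
C) Wrong — coverage applies to intervals containing μ, not to future x̄ values.
D) Wrong — x̄ is observed and sits in the interval by construction.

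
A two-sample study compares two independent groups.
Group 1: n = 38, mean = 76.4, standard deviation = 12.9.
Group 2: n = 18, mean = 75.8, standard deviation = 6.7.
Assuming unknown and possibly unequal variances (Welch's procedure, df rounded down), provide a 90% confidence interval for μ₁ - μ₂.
(-3.79, 4.99)

Difference: x̄₁ - x̄₂ = 0.60
SE = √(s₁²/n₁ + s₂²/n₂) = √(12.9²/38 + 6.7²/18) = 2.6217
df = 53.43 → 53 (Welch–Satterthwaite, rounded down)
t* = 1.674

CI: 0.60 ± 1.674 · 2.6217 = 0.60 ± 4.39 = (-3.79, 4.99)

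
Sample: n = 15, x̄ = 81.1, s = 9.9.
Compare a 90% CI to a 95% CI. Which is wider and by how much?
95% CI is wider by 1.97

df = 14
90% CI: t* = 1.761, (76.60, 85.60), width = 2 · t* · s/√n = 9.00
95% CI: t* = 2.145, (75.62, 86.58), width = 2 · t* · s/√n = 10.97

The 95% CI is wider by 10.97 - 9.00 = 1.97.
Higher confidence requires a wider interval.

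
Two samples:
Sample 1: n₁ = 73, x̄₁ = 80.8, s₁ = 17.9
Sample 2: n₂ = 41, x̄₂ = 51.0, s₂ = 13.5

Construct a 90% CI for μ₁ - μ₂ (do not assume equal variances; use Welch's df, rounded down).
(24.87, 34.73)

Difference: x̄₁ - x̄₂ = 29.80
SE = √(s₁²/n₁ + s₂²/n₂) = √(17.9²/73 + 13.5²/41) = 2.9723
df = 102.48 → 102 (Welch–Satterthwaite, rounded down)
t* = 1.660

CI: 29.80 ± 1.660 · 2.9723 = 29.80 ± 4.93 = (24.87, 34.73)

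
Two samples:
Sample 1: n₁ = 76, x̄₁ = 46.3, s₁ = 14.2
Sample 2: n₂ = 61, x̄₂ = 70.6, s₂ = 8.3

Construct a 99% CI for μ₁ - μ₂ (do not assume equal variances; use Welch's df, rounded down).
(-29.39, -19.21)

Difference: x̄₁ - x̄₂ = -24.30
SE = √(s₁²/n₁ + s₂²/n₂) = √(14.2²/76 + 8.3²/61) = 1.9449
df = 124.29 → 124 (Welch–Satterthwaite, rounded down)
t* = 2.616

CI: -24.30 ± 2.616 · 1.9449 = -24.30 ± 5.09 = (-29.39, -19.21)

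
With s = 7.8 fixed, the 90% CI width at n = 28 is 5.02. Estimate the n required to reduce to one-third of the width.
n ≈ 252

CI width ∝ 1/√n
To reduce width by factor 3, need √n to grow by 3 → need 3² = 9 times as many samples.

Current: n = 28, width = 5.02
New: n = 252, width ≈ 1.62

Width reduced by factor of 5.02/1.62 = 3.10.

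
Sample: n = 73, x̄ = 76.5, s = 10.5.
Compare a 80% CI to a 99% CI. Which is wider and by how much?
99% CI is wider by 3.32

df = 72
80% CI: t* = 1.293, (74.91, 78.09), width = 2 · t* · s/√n = 3.18
99% CI: t* = 2.646, (73.25, 79.75), width = 2 · t* · s/√n = 6.50

The 99% CI is wider by 6.50 - 3.18 = 3.32.
Higher confidence requires a wider interval.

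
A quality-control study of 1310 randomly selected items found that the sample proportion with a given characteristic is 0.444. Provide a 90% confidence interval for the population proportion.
(0.421, 0.467)

Proportion CI:
SE = √(p̂(1-p̂)/n) = √(0.444 · 0.556 / 1310) = 0.01373

z* = 1.645
Margin = z* · SE = 1.645 · 0.01373 = 0.0226

CI: 0.444 ± 0.0226 = (0.421, 0.467)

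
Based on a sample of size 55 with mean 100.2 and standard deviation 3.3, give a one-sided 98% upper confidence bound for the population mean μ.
μ ≤ 101.14

Upper bound (one-sided):
t* = 2.105 (one-sided for 98%)
Upper bound = x̄ + t* · s/√n = 100.2 + 2.105 · 3.3/√55 = 101.14

We are 98% confident that μ ≤ 101.14.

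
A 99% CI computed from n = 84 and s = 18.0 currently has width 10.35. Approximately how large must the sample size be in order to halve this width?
n ≈ 336

CI width ∝ 1/√n
To reduce width by factor 2, need √n to grow by 2 → need 2² = 4 times as many samples.

Current: n = 84, width = 10.35
New: n = 336, width ≈ 5.09

Width reduced by factor of 10.35/5.09 = 2.03.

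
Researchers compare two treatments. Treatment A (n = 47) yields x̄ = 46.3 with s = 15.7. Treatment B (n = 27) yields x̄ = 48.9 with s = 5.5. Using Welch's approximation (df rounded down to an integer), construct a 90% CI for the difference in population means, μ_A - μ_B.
(-6.81, 1.61)

Difference: x̄₁ - x̄₂ = -2.60
SE = √(s₁²/n₁ + s₂²/n₂) = √(15.7²/47 + 5.5²/27) = 2.5229
df = 62.69 → 62 (Welch–Satterthwaite, rounded down)
t* = 1.670

CI: -2.60 ± 1.670 · 2.5229 = -2.60 ± 4.21 = (-6.81, 1.61)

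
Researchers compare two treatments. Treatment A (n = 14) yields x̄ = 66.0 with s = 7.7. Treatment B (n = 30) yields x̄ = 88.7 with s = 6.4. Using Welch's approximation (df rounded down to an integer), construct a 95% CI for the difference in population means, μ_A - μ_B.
(-27.62, -17.78)

Difference: x̄₁ - x̄₂ = -22.70
SE = √(s₁²/n₁ + s₂²/n₂) = √(7.7²/14 + 6.4²/30) = 2.3665
df = 21.72 → 21 (Welch–Satterthwaite, rounded down)
t* = 2.080

CI: -22.70 ± 2.080 · 2.3665 = -22.70 ± 4.92 = (-27.62, -17.78)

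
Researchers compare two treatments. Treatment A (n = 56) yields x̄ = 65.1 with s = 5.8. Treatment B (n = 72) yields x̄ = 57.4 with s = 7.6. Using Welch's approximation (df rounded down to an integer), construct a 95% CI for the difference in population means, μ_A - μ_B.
(5.36, 10.04)

Difference: x̄₁ - x̄₂ = 7.70
SE = √(s₁²/n₁ + s₂²/n₂) = √(5.8²/56 + 7.6²/72) = 1.1845
df = 125.96 → 125 (Welch–Satterthwaite, rounded down)
t* = 1.979

CI: 7.70 ± 1.979 · 1.1845 = 7.70 ± 2.34 = (5.36, 10.04)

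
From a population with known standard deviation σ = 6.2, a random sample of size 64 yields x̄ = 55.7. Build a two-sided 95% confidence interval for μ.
(54.18, 57.22)

z-interval (σ known):
z* = 1.960 for 95% confidence

Margin of error = z* · σ/√n = 1.960 · 6.2/√64 = 1.52

CI: (55.7 - 1.52, 55.7 + 1.52) = (54.18, 57.22)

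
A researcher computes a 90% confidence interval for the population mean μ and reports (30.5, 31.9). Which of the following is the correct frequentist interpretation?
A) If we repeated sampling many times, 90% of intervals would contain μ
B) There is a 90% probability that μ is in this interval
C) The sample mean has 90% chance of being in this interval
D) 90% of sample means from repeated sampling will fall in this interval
A

A) Correct — this is the frequentist long-run coverage interpretation.
B) Wrong — μ is fixed; the randomness lives in the interval, not in μ.
C) Wrong — x̄ is observed and sits in the interval by construction.
D) Wrong — coverage applies to intervals containing μ, not to future x̄ values.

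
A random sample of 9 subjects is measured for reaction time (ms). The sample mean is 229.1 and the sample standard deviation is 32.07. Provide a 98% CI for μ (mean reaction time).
(198.14, 260.06)

t-interval (σ unknown):
df = n - 1 = 8
t* = 2.896 for 98% confidence

Margin of error = t* · s/√n = 2.896 · 32.07/√9 = 30.96

CI: (198.14, 260.06)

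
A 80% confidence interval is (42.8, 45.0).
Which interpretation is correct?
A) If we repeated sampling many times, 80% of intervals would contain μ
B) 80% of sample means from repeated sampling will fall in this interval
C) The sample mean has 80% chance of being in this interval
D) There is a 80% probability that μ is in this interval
A

A) Correct — this is the frequentist long-run coverage interpretation.
B) Wrong — coverage applies to intervals containing μ, not to future x̄ values.
C) Wrong — x̄ is observed and sits in the interval by construction.
D) Wrong — μ is fixed; the randomness lives in the interval, not in μ.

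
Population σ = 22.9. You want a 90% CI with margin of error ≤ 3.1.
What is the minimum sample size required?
n ≥ 148

For margin E ≤ 3.1:
n ≥ (z* · σ / E)²
n ≥ (1.645 · 22.9 / 3.1)²
n ≥ 147.67

Minimum n = 148 (rounding up)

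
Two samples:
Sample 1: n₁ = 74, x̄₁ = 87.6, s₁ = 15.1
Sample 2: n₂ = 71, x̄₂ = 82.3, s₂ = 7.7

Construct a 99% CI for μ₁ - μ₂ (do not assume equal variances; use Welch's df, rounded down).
(0.11, 10.49)

Difference: x̄₁ - x̄₂ = 5.30
SE = √(s₁²/n₁ + s₂²/n₂) = √(15.1²/74 + 7.7²/71) = 1.9790
df = 109.54 → 109 (Welch–Satterthwaite, rounded down)
t* = 2.622

CI: 5.30 ± 2.622 · 1.9790 = 5.30 ± 5.19 = (0.11, 10.49)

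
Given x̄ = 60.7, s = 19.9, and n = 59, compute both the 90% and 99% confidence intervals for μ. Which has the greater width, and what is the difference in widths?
99% CI is wider by 5.14

df = 58
90% CI: t* = 1.672, (56.37, 65.03), width = 2 · t* · s/√n = 8.66
99% CI: t* = 2.663, (53.80, 67.60), width = 2 · t* · s/√n = 13.80

The 99% CI is wider by 13.80 - 8.66 = 5.14.
Higher confidence requires a wider interval.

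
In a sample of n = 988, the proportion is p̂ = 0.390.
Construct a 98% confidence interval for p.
(0.354, 0.426)

Proportion CI:
SE = √(p̂(1-p̂)/n) = √(0.390 · 0.610 / 988) = 0.01552

z* = 2.326
Margin = z* · SE = 2.326 · 0.01552 = 0.0361

CI: 0.390 ± 0.0361 = (0.354, 0.426)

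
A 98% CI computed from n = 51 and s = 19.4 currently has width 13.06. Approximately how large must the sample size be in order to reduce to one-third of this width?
n ≈ 459

CI width ∝ 1/√n
To reduce width by factor 3, need √n to grow by 3 → need 3² = 9 times as many samples.

Current: n = 51, width = 13.06
New: n = 459, width ≈ 4.23

Width reduced by factor of 13.06/4.23 = 3.09.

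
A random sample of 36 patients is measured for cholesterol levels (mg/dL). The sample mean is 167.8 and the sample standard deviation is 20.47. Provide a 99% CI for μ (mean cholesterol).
(158.51, 177.09)

t-interval (σ unknown):
df = n - 1 = 35
t* = 2.724 for 99% confidence

Margin of error = t* · s/√n = 2.724 · 20.47/√36 = 9.29

CI: (158.51, 177.09)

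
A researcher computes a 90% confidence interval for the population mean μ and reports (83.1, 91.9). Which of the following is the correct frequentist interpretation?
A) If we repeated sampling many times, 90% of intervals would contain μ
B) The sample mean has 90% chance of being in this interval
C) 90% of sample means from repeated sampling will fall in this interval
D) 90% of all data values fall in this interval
A

A) Correct — this is the frequentist long-run coverage interpretation.
B) Wrong — x̄ is observed and sits in the interval by construction.
C) Wrong — coverage applies to intervals containing μ, not to future x̄ values.
D) Wrong — a CI is about the parameter μ, not individual data values.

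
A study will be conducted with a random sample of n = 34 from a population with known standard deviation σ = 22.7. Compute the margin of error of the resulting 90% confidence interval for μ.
Margin of error = 6.40

Margin of error = z* · σ/√n
= 1.645 · 22.7/√34
= 1.645 · 22.7/5.8310
= 6.40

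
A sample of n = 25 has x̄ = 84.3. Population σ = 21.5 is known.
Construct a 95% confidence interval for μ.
(75.87, 92.73)

z-interval (σ known):
z* = 1.960 for 95% confidence

Margin of error = z* · σ/√n = 1.960 · 21.5/√25 = 8.43

CI: (84.3 - 8.43, 84.3 + 8.43) = (75.87, 92.73)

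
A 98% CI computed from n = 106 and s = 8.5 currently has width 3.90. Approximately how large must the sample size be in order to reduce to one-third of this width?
n ≈ 954

CI width ∝ 1/√n
To reduce width by factor 3, need √n to grow by 3 → need 3² = 9 times as many samples.

Current: n = 106, width = 3.90
New: n = 954, width ≈ 1.28

Width reduced by factor of 3.90/1.28 = 3.05.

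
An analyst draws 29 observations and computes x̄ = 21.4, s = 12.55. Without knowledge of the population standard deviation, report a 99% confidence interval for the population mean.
(14.96, 27.84)

t-interval (σ unknown):
df = n - 1 = 28
t* = 2.763 for 99% confidence

Margin of error = t* · s/√n = 2.763 · 12.55/√29 = 6.44

CI: (14.96, 27.84)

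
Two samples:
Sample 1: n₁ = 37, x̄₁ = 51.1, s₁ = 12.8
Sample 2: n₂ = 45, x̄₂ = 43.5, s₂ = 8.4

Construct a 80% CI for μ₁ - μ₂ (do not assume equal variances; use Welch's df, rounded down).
(4.43, 10.77)

Difference: x̄₁ - x̄₂ = 7.60
SE = √(s₁²/n₁ + s₂²/n₂) = √(12.8²/37 + 8.4²/45) = 2.4487
df = 59.87 → 59 (Welch–Satterthwaite, rounded down)
t* = 1.296

CI: 7.60 ± 1.296 · 2.4487 = 7.60 ± 3.17 = (4.43, 10.77)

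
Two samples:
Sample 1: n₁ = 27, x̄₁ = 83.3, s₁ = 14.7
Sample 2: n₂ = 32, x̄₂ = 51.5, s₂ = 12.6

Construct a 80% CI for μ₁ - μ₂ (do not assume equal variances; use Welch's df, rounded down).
(27.13, 36.47)

Difference: x̄₁ - x̄₂ = 31.80
SE = √(s₁²/n₁ + s₂²/n₂) = √(14.7²/27 + 12.6²/32) = 3.6006
df = 51.60 → 51 (Welch–Satterthwaite, rounded down)
t* = 1.298

CI: 31.80 ± 1.298 · 3.6006 = 31.80 ± 4.67 = (27.13, 36.47)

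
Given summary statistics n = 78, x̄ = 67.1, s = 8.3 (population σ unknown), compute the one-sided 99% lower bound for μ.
μ ≥ 64.87

Lower bound (one-sided):
t* = 2.376 (one-sided for 99%)
Lower bound = x̄ - t* · s/√n = 67.1 - 2.376 · 8.3/√78 = 64.87

We are 99% confident that μ ≥ 64.87.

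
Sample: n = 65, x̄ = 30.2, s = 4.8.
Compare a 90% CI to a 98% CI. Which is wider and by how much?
98% CI is wider by 0.85

df = 64
90% CI: t* = 1.669, (29.21, 31.19), width = 2 · t* · s/√n = 1.99
98% CI: t* = 2.386, (28.78, 31.62), width = 2 · t* · s/√n = 2.84

The 98% CI is wider by 2.84 - 1.99 = 0.85.
Higher confidence requires a wider interval.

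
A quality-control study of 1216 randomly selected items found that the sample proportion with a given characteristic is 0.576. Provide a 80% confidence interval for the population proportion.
(0.558, 0.594)

Proportion CI:
SE = √(p̂(1-p̂)/n) = √(0.576 · 0.424 / 1216) = 0.01417

z* = 1.282
Margin = z* · SE = 1.282 · 0.01417 = 0.0182

CI: 0.576 ± 0.0182 = (0.558, 0.594)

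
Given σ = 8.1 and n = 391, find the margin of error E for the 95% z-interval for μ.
Margin of error = 0.80

Margin of error = z* · σ/√n
= 1.960 · 8.1/√391
= 1.960 · 8.1/19.7737
= 0.80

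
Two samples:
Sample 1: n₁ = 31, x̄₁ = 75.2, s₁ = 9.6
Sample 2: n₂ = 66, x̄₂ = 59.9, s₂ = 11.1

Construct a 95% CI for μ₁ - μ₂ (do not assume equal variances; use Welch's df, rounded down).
(10.91, 19.69)

Difference: x̄₁ - x̄₂ = 15.30
SE = √(s₁²/n₁ + s₂²/n₂) = √(9.6²/31 + 11.1²/66) = 2.1999
df = 67.26 → 67 (Welch–Satterthwaite, rounded down)
t* = 1.996

CI: 15.30 ± 1.996 · 2.1999 = 15.30 ± 4.39 = (10.91, 19.69)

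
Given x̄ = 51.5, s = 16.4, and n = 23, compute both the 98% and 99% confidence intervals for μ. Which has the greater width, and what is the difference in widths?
99% CI is wider by 2.13

df = 22
98% CI: t* = 2.508, (42.92, 60.08), width = 2 · t* · s/√n = 17.15
99% CI: t* = 2.819, (41.86, 61.14), width = 2 · t* · s/√n = 19.28

The 99% CI is wider by 19.28 - 17.15 = 2.13.
Higher confidence requires a wider interval.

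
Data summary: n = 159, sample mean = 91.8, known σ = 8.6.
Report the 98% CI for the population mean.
(90.21, 93.39)

z-interval (σ known):
z* = 2.326 for 98% confidence

Margin of error = z* · σ/√n = 2.326 · 8.6/√159 = 1.59

CI: (91.8 - 1.59, 91.8 + 1.59) = (90.21, 93.39)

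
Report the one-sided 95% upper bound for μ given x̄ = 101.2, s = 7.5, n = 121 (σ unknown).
μ ≤ 102.33

Upper bound (one-sided):
t* = 1.658 (one-sided for 95%)
Upper bound = x̄ + t* · s/√n = 101.2 + 1.658 · 7.5/√121 = 102.33

We are 95% confident that μ ≤ 102.33.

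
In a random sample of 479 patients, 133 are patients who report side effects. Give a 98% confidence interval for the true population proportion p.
(0.230, 0.325)

Proportion CI:
p̂ = 133/479 = 0.27766
SE = √(p̂(1-p̂)/n) = √(0.27766 · 0.72234 / 479) = 0.02046

z* = 2.326
Margin = z* · SE = 2.326 · 0.02046 = 0.0476

CI: 0.27766 ± 0.0476 = (0.230, 0.325)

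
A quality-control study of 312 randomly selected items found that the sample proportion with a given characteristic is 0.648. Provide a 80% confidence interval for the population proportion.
(0.613, 0.683)

Proportion CI:
SE = √(p̂(1-p̂)/n) = √(0.648 · 0.352 / 312) = 0.02704

z* = 1.282
Margin = z* · SE = 1.282 · 0.02704 = 0.0347

CI: 0.648 ± 0.0347 = (0.613, 0.683)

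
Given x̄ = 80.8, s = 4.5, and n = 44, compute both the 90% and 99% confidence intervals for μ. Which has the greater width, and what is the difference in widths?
99% CI is wider by 1.38

df = 43
90% CI: t* = 1.681, (79.66, 81.94), width = 2 · t* · s/√n = 2.28
99% CI: t* = 2.695, (78.97, 82.63), width = 2 · t* · s/√n = 3.66

The 99% CI is wider by 3.66 - 2.28 = 1.38.
Higher confidence requires a wider interval.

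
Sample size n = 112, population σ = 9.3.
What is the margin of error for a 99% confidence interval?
Margin of error = 2.26

Margin of error = z* · σ/√n
= 2.576 · 9.3/√112
= 2.576 · 9.3/10.5830
= 2.26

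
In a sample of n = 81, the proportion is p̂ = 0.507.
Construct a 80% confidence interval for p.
(0.436, 0.578)

Proportion CI:
SE = √(p̂(1-p̂)/n) = √(0.507 · 0.493 / 81) = 0.05555

z* = 1.282
Margin = z* · SE = 1.282 · 0.05555 = 0.0712

CI: 0.507 ± 0.0712 = (0.436, 0.578)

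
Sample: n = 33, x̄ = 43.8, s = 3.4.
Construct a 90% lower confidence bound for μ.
μ ≥ 43.03

Lower bound (one-sided):
t* = 1.309 (one-sided for 90%)
Lower bound = x̄ - t* · s/√n = 43.8 - 1.309 · 3.4/√33 = 43.03

We are 90% confident that μ ≥ 43.03.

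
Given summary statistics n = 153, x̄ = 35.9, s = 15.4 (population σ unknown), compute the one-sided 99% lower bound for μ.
μ ≥ 32.97

Lower bound (one-sided):
t* = 2.351 (one-sided for 99%)
Lower bound = x̄ - t* · s/√n = 35.9 - 2.351 · 15.4/√153 = 32.97

We are 99% confident that μ ≥ 32.97.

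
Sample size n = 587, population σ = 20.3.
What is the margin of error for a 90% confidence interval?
Margin of error = 1.38

Margin of error = z* · σ/√n
= 1.645 · 20.3/√587
= 1.645 · 20.3/24.2281
= 1.38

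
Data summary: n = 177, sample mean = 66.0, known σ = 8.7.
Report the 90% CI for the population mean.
(64.92, 67.08)

z-interval (σ known):
z* = 1.645 for 90% confidence

Margin of error = z* · σ/√n = 1.645 · 8.7/√177 = 1.08

CI: (66.0 - 1.08, 66.0 + 1.08) = (64.92, 67.08)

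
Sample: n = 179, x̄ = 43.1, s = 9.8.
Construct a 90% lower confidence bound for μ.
μ ≥ 42.16

Lower bound (one-sided):
t* = 1.286 (one-sided for 90%)
Lower bound = x̄ - t* · s/√n = 43.1 - 1.286 · 9.8/√179 = 42.16

We are 90% confident that μ ≥ 42.16.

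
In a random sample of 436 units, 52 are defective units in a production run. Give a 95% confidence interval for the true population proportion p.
(0.089, 0.150)

Proportion CI:
p̂ = 52/436 = 0.11927
SE = √(p̂(1-p̂)/n) = √(0.11927 · 0.88073 / 436) = 0.01552

z* = 1.960
Margin = z* · SE = 1.960 · 0.01552 = 0.0304

CI: 0.11927 ± 0.0304 = (0.089, 0.150)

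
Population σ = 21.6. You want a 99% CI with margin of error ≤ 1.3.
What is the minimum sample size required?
n ≥ 1832

For margin E ≤ 1.3:
n ≥ (z* · σ / E)²
n ≥ (2.576 · 21.6 / 1.3)²
n ≥ 1831.95

Minimum n = 1832 (rounding up)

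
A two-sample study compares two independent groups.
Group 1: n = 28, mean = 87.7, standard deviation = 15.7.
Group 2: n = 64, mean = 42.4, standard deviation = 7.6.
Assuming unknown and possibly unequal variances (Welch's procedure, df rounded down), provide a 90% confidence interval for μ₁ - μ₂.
(40.02, 50.58)

Difference: x̄₁ - x̄₂ = 45.30
SE = √(s₁²/n₁ + s₂²/n₂) = √(15.7²/28 + 7.6²/64) = 3.1154
df = 32.67 → 32 (Welch–Satterthwaite, rounded down)
t* = 1.694

CI: 45.30 ± 1.694 · 3.1154 = 45.30 ± 5.28 = (40.02, 50.58)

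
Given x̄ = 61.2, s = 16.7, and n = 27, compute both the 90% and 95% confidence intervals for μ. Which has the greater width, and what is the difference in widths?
95% CI is wider by 2.25

df = 26
90% CI: t* = 1.706, (55.72, 66.68), width = 2 · t* · s/√n = 10.97
95% CI: t* = 2.056, (54.59, 67.81), width = 2 · t* · s/√n = 13.22

The 95% CI is wider by 13.22 - 10.97 = 2.25.
Higher confidence requires a wider interval.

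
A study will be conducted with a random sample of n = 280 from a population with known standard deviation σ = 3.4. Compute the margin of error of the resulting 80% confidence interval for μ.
Margin of error = 0.26

Margin of error = z* · σ/√n
= 1.282 · 3.4/√280
= 1.282 · 3.4/16.7332
= 0.26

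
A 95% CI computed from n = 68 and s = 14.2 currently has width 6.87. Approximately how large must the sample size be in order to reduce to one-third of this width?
n ≈ 612

CI width ∝ 1/√n
To reduce width by factor 3, need √n to grow by 3 → need 3² = 9 times as many samples.

Current: n = 68, width = 6.87
New: n = 612, width ≈ 2.25

Width reduced by factor of 6.87/2.25 = 3.05.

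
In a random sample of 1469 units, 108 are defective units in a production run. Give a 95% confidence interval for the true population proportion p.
(0.060, 0.087)

Proportion CI:
p̂ = 108/1469 = 0.07352
SE = √(p̂(1-p̂)/n) = √(0.07352 · 0.92648 / 1469) = 0.00681

z* = 1.960
Margin = z* · SE = 1.960 · 0.00681 = 0.0133

CI: 0.07352 ± 0.0133 = (0.060, 0.087)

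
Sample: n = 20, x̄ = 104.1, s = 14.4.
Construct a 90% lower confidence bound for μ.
μ ≥ 99.82

Lower bound (one-sided):
t* = 1.328 (one-sided for 90%)
Lower bound = x̄ - t* · s/√n = 104.1 - 1.328 · 14.4/√20 = 99.82

We are 90% confident that μ ≥ 99.82.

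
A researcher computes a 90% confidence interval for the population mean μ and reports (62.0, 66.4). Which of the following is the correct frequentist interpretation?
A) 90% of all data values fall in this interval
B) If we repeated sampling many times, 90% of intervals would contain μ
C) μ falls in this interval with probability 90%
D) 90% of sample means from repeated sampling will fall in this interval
B

A) Wrong — a CI is about the parameter μ, not individual data values.
B) Correct — this is the frequentist long-run coverage interpretation.
C) Wrong — μ is fixed; the randomness lives in the interval, not in μ.
D) Wrong — coverage applies to intervals containing μ, not to future x̄ values.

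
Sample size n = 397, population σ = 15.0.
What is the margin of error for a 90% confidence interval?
Margin of error = 1.24

Margin of error = z* · σ/√n
= 1.645 · 15.0/√397
= 1.645 · 15.0/19.9249
= 1.24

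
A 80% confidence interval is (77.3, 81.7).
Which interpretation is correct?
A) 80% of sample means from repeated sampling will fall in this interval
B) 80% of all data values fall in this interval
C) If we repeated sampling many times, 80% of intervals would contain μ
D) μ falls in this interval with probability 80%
C

A) Wrong — coverage applies to intervals containing μ, not to future x̄ values.
B) Wrong — a CI is about the parameter μ, not individual data values.
C) Correct — this is the frequentist long-run coverage interpretation.
D) Wrong — μ is fixed; the randomness lives in the interval, not in μ.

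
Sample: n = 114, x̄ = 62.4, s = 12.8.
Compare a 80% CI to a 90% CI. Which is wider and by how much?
90% CI is wider by 0.89

df = 113
80% CI: t* = 1.289, (60.85, 63.95), width = 2 · t* · s/√n = 3.09
90% CI: t* = 1.658, (60.41, 64.39), width = 2 · t* · s/√n = 3.98

The 90% CI is wider by 3.98 - 3.09 = 0.89.
Higher confidence requires a wider interval.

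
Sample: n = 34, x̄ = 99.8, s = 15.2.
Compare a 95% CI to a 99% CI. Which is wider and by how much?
99% CI is wider by 3.64

df = 33
95% CI: t* = 2.035, (94.50, 105.10), width = 2 · t* · s/√n = 10.61
99% CI: t* = 2.733, (92.68, 106.92), width = 2 · t* · s/√n = 14.25

The 99% CI is wider by 14.25 - 10.61 = 3.64.
Higher confidence requires a wider interval.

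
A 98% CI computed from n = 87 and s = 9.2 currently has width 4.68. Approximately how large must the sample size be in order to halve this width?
n ≈ 348

CI width ∝ 1/√n
To reduce width by factor 2, need √n to grow by 2 → need 2² = 4 times as many samples.

Current: n = 87, width = 4.68
New: n = 348, width ≈ 2.31

Width reduced by factor of 4.68/2.31 = 2.03.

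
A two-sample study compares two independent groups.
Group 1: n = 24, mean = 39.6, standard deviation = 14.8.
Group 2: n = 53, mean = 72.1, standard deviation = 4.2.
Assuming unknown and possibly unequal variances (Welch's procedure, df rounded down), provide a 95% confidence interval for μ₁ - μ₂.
(-38.85, -26.15)

Difference: x̄₁ - x̄₂ = -32.50
SE = √(s₁²/n₁ + s₂²/n₂) = √(14.8²/24 + 4.2²/53) = 3.0756
df = 24.69 → 24 (Welch–Satterthwaite, rounded down)
t* = 2.064

CI: -32.50 ± 2.064 · 3.0756 = -32.50 ± 6.35 = (-38.85, -26.15)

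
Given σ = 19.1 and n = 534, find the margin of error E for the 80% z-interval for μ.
Margin of error = 1.06

Margin of error = z* · σ/√n
= 1.282 · 19.1/√534
= 1.282 · 19.1/23.1084
= 1.06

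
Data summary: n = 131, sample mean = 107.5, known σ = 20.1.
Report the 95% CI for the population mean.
(104.06, 110.94)

z-interval (σ known):
z* = 1.960 for 95% confidence

Margin of error = z* · σ/√n = 1.960 · 20.1/√131 = 3.44

CI: (107.5 - 3.44, 107.5 + 3.44) = (104.06, 110.94)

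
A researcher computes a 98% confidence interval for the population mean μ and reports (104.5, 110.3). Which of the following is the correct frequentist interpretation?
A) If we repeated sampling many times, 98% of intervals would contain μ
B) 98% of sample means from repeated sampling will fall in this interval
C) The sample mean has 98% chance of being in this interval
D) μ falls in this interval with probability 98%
A

A) Correct — this is the frequentist long-run coverage interpretation.
B) Wrong — coverage applies to intervals containing μ, not to future x̄ values.
C) Wrong — x̄ is observed and sits in the interval by construction.
D) Wrong — μ is fixed; the randomness lives in the interval, not in μ.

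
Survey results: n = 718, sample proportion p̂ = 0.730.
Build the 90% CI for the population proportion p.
(0.703, 0.757)

Proportion CI:
SE = √(p̂(1-p̂)/n) = √(0.730 · 0.270 / 718) = 0.01657

z* = 1.645
Margin = z* · SE = 1.645 · 0.01657 = 0.0273

CI: 0.730 ± 0.0273 = (0.703, 0.757)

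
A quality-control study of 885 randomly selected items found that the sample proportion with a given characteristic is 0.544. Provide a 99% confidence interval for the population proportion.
(0.501, 0.587)

Proportion CI:
SE = √(p̂(1-p̂)/n) = √(0.544 · 0.456 / 885) = 0.01674

z* = 2.576
Margin = z* · SE = 2.576 · 0.01674 = 0.0431

CI: 0.544 ± 0.0431 = (0.501, 0.587)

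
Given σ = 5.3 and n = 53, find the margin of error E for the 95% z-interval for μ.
Margin of error = 1.43

Margin of error = z* · σ/√n
= 1.960 · 5.3/√53
= 1.960 · 5.3/7.2801
= 1.43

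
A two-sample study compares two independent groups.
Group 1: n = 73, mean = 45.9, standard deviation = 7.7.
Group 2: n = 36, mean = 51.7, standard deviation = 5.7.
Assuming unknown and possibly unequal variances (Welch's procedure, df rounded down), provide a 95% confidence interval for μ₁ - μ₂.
(-8.40, -3.20)

Difference: x̄₁ - x̄₂ = -5.80
SE = √(s₁²/n₁ + s₂²/n₂) = √(7.7²/73 + 5.7²/36) = 1.3095
df = 90.65 → 90 (Welch–Satterthwaite, rounded down)
t* = 1.987

CI: -5.80 ± 1.987 · 1.3095 = -5.80 ± 2.60 = (-8.40, -3.20)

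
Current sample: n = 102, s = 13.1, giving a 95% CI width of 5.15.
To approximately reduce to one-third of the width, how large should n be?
n ≈ 918

CI width ∝ 1/√n
To reduce width by factor 3, need √n to grow by 3 → need 3² = 9 times as many samples.

Current: n = 102, width = 5.15
New: n = 918, width ≈ 1.70

Width reduced by factor of 5.15/1.70 = 3.03.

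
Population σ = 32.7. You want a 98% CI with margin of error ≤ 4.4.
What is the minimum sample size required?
n ≥ 299

For margin E ≤ 4.4:
n ≥ (z* · σ / E)²
n ≥ (2.326 · 32.7 / 4.4)²
n ≥ 298.82

Minimum n = 299 (rounding up)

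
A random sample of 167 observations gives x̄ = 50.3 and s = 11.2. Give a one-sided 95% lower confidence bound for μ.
μ ≥ 48.87

Lower bound (one-sided):
t* = 1.654 (one-sided for 95%)
Lower bound = x̄ - t* · s/√n = 50.3 - 1.654 · 11.2/√167 = 48.87

We are 95% confident that μ ≥ 48.87.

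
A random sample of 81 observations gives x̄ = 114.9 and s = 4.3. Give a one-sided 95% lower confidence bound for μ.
μ ≥ 114.10

Lower bound (one-sided):
t* = 1.664 (one-sided for 95%)
Lower bound = x̄ - t* · s/√n = 114.9 - 1.664 · 4.3/√81 = 114.10

We are 95% confident that μ ≥ 114.10.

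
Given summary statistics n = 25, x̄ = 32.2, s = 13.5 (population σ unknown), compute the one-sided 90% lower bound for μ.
μ ≥ 28.64

Lower bound (one-sided):
t* = 1.318 (one-sided for 90%)
Lower bound = x̄ - t* · s/√n = 32.2 - 1.318 · 13.5/√25 = 28.64

We are 90% confident that μ ≥ 28.64.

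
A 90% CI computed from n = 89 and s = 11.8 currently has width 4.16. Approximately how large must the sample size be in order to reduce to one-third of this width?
n ≈ 801

CI width ∝ 1/√n
To reduce width by factor 3, need √n to grow by 3 → need 3² = 9 times as many samples.

Current: n = 89, width = 4.16
New: n = 801, width ≈ 1.37

Width reduced by factor of 4.16/1.37 = 3.04.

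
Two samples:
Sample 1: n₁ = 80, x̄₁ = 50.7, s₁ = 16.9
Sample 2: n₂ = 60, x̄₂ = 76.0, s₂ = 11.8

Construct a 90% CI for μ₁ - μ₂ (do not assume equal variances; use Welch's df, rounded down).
(-29.32, -21.28)

Difference: x̄₁ - x̄₂ = -25.30
SE = √(s₁²/n₁ + s₂²/n₂) = √(16.9²/80 + 11.8²/60) = 2.4271
df = 137.37 → 137 (Welch–Satterthwaite, rounded down)
t* = 1.656

CI: -25.30 ± 1.656 · 2.4271 = -25.30 ± 4.02 = (-29.32, -21.28)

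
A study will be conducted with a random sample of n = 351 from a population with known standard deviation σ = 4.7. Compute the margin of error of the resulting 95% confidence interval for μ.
Margin of error = 0.49

Margin of error = z* · σ/√n
= 1.960 · 4.7/√351
= 1.960 · 4.7/18.7350
= 0.49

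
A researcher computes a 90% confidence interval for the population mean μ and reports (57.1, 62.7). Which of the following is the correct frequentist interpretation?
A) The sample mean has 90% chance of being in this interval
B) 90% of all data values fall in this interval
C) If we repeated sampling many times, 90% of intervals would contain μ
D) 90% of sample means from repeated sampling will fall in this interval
C

A) Wrong — x̄ is observed and sits in the interval by construction.
B) Wrong — a CI is about the parameter μ, not individual data values.
C) Correct — this is the frequentist long-run coverage interpretation.
D) Wrong — coverage applies to intervals containing μ, not to future x̄ values.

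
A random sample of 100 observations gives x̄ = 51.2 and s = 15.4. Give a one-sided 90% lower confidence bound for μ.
μ ≥ 49.21

Lower bound (one-sided):
t* = 1.290 (one-sided for 90%)
Lower bound = x̄ - t* · s/√n = 51.2 - 1.290 · 15.4/√100 = 49.21

We are 90% confident that μ ≥ 49.21.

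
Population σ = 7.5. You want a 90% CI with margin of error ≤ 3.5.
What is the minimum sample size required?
n ≥ 13

For margin E ≤ 3.5:
n ≥ (z* · σ / E)²
n ≥ (1.645 · 7.5 / 3.5)²
n ≥ 12.43

Minimum n = 13 (rounding up)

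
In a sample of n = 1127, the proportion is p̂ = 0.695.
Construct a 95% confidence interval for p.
(0.668, 0.722)

Proportion CI:
SE = √(p̂(1-p̂)/n) = √(0.695 · 0.305 / 1127) = 0.01371

z* = 1.960
Margin = z* · SE = 1.960 · 0.01371 = 0.0269

CI: 0.695 ± 0.0269 = (0.668, 0.722)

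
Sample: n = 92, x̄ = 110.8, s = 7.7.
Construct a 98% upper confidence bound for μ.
μ ≤ 112.47

Upper bound (one-sided):
t* = 2.084 (one-sided for 98%)
Upper bound = x̄ + t* · s/√n = 110.8 + 2.084 · 7.7/√92 = 112.47

We are 98% confident that μ ≤ 112.47.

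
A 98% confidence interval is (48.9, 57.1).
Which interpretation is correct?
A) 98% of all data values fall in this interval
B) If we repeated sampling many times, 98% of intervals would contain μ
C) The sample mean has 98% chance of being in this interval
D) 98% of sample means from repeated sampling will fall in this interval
B

A) Wrong — a CI is about the parameter μ, not individual data values.
B) Correct — this is the frequentist long-run coverage interpretation.
C) Wrong — x̄ is observed and sits in the interval by construction.
D) Wrong — coverage applies to intervals containing μ, not to future x̄ values.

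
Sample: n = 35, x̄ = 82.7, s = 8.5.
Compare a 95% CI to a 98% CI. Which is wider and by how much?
98% CI is wider by 1.17

df = 34
95% CI: t* = 2.032, (79.78, 85.62), width = 2 · t* · s/√n = 5.84
98% CI: t* = 2.441, (79.19, 86.21), width = 2 · t* · s/√n = 7.01

The 98% CI is wider by 7.01 - 5.84 = 1.17.
Higher confidence requires a wider interval.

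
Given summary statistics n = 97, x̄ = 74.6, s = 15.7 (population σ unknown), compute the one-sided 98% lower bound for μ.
μ ≥ 71.28

Lower bound (one-sided):
t* = 2.082 (one-sided for 98%)
Lower bound = x̄ - t* · s/√n = 74.6 - 2.082 · 15.7/√97 = 71.28

We are 98% confident that μ ≥ 71.28.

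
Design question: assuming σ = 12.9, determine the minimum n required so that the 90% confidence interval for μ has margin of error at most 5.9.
n ≥ 13

For margin E ≤ 5.9:
n ≥ (z* · σ / E)²
n ≥ (1.645 · 12.9 / 5.9)²
n ≥ 12.94

Minimum n = 13 (rounding up)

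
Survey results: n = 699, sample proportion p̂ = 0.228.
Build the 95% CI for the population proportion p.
(0.197, 0.259)

Proportion CI:
SE = √(p̂(1-p̂)/n) = √(0.228 · 0.772 / 699) = 0.01587

z* = 1.960
Margin = z* · SE = 1.960 · 0.01587 = 0.0311

CI: 0.228 ± 0.0311 = (0.197, 0.259)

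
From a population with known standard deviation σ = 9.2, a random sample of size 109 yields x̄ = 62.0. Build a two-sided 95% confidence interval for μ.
(60.27, 63.73)

z-interval (σ known):
z* = 1.960 for 95% confidence

Margin of error = z* · σ/√n = 1.960 · 9.2/√109 = 1.73

CI: (62.0 - 1.73, 62.0 + 1.73) = (60.27, 63.73)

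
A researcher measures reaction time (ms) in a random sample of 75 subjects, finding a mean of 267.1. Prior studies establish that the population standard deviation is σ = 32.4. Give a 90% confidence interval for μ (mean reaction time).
(260.95, 273.25)

z-interval (σ known):
z* = 1.645 for 90% confidence

Margin of error = z* · σ/√n = 1.645 · 32.4/√75 = 6.15

CI: (267.1 - 6.15, 267.1 + 6.15) = (260.95, 273.25)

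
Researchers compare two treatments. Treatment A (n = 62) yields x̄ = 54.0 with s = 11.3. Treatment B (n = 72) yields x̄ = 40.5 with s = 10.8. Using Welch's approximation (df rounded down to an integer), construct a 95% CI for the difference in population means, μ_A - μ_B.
(9.70, 17.30)

Difference: x̄₁ - x̄₂ = 13.50
SE = √(s₁²/n₁ + s₂²/n₂) = √(11.3²/62 + 10.8²/72) = 1.9182
df = 127.13 → 127 (Welch–Satterthwaite, rounded down)
t* = 1.979

CI: 13.50 ± 1.979 · 1.9182 = 13.50 ± 3.80 = (9.70, 17.30)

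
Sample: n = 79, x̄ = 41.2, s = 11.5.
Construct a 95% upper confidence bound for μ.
μ ≤ 43.35

Upper bound (one-sided):
t* = 1.665 (one-sided for 95%)
Upper bound = x̄ + t* · s/√n = 41.2 + 1.665 · 11.5/√79 = 43.35

We are 95% confident that μ ≤ 43.35.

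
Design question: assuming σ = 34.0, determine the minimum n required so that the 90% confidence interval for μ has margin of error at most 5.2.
n ≥ 116

For margin E ≤ 5.2:
n ≥ (z* · σ / E)²
n ≥ (1.645 · 34.0 / 5.2)²
n ≥ 115.69

Minimum n = 116 (rounding up)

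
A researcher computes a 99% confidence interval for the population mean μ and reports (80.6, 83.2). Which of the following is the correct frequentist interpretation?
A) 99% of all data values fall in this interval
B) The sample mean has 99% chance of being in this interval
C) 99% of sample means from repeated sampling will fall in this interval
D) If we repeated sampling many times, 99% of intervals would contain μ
D

A) Wrong — a CI is about the parameter μ, not individual data values.
B) Wrong — x̄ is observed and sits in the interval by construction.
C) Wrong — coverage applies to intervals containing μ, not to future x̄ values.
D) Correct — this is the frequentist long-run coverage interpretation.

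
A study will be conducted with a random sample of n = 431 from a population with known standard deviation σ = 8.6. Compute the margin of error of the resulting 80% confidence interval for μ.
Margin of error = 0.53

Margin of error = z* · σ/√n
= 1.282 · 8.6/√431
= 1.282 · 8.6/20.7605
= 0.53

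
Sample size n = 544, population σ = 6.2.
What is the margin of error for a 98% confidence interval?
Margin of error = 0.62

Margin of error = z* · σ/√n
= 2.326 · 6.2/√544
= 2.326 · 6.2/23.3238
= 0.62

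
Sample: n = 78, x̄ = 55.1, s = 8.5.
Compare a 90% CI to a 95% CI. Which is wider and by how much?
95% CI is wider by 0.63

df = 77
90% CI: t* = 1.665, (53.50, 56.70), width = 2 · t* · s/√n = 3.20
95% CI: t* = 1.991, (53.18, 57.02), width = 2 · t* · s/√n = 3.83

The 95% CI is wider by 3.83 - 3.20 = 0.63.
Higher confidence requires a wider interval.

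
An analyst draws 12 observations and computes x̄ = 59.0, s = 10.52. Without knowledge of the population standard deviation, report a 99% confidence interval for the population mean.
(49.57, 68.43)

t-interval (σ unknown):
df = n - 1 = 11
t* = 3.106 for 99% confidence

Margin of error = t* · s/√n = 3.106 · 10.52/√12 = 9.43

CI: (49.57, 68.43)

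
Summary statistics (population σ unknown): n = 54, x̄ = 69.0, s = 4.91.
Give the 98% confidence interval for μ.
(67.40, 70.60)

t-interval (σ unknown):
df = n - 1 = 53
t* = 2.399 for 98% confidence

Margin of error = t* · s/√n = 2.399 · 4.91/√54 = 1.60

CI: (67.40, 70.60)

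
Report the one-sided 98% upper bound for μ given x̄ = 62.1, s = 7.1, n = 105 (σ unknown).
μ ≤ 63.54

Upper bound (one-sided):
t* = 2.080 (one-sided for 98%)
Upper bound = x̄ + t* · s/√n = 62.1 + 2.080 · 7.1/√105 = 63.54

We are 98% confident that μ ≤ 63.54.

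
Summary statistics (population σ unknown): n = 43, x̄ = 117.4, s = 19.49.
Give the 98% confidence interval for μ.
(110.21, 124.59)

t-interval (σ unknown):
df = n - 1 = 42
t* = 2.418 for 98% confidence

Margin of error = t* · s/√n = 2.418 · 19.49/√43 = 7.19

CI: (110.21, 124.59)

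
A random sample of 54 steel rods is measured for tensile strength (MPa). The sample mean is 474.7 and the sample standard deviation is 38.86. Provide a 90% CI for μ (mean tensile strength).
(465.85, 483.55)

t-interval (σ unknown):
df = n - 1 = 53
t* = 1.674 for 90% confidence

Margin of error = t* · s/√n = 1.674 · 38.86/√54 = 8.85

CI: (465.85, 483.55)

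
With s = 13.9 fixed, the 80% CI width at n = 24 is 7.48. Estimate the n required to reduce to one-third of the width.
n ≈ 216

CI width ∝ 1/√n
To reduce width by factor 3, need √n to grow by 3 → need 3² = 9 times as many samples.

Current: n = 24, width = 7.48
New: n = 216, width ≈ 2.43

Width reduced by factor of 7.48/2.43 = 3.08.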